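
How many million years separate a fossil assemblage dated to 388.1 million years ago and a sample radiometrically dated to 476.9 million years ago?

476.9 − 388.1 = 88.8 million years.

88.8 million years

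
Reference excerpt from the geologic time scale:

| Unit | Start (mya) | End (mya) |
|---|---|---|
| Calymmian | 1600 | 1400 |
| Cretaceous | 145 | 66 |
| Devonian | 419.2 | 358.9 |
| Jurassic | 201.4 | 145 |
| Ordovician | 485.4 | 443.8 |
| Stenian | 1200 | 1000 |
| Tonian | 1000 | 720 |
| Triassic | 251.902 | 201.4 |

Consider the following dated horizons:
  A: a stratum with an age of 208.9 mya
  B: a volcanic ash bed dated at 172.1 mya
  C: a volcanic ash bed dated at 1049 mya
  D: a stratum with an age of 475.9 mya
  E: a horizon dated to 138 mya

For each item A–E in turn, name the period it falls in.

A — Triassic; B — Jurassic; C — Stenian; D — Ordovician; E — Cretaceous

Match each age against the start–end ranges in the excerpt: A = 208.9 Ma → Triassic (251.902–201.4); B = 172.1 Ma → Jurassic (201.4–145); C = 1049 Ma → Stenian (1200–1000); D = 475.9 Ma → Ordovician (485.4–443.8); E = 138 Ma → Cretaceous (145–66).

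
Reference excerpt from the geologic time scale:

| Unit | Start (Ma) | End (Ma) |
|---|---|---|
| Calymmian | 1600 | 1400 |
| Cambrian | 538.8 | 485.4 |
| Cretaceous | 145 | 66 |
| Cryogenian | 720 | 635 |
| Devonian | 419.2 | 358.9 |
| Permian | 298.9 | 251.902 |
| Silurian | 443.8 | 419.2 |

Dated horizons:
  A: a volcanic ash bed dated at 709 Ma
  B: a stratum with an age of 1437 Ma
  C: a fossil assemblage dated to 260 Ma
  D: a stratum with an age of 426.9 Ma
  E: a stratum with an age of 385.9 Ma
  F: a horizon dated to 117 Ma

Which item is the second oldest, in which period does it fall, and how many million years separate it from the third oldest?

A, in the Cryogenian; 282.1 million years to D

Larger Ma means older, so oldest first: B 1437 > A 709 > D 426.9 > E 385.9 > C 260 > F 117.
Counting 2 along gives A (709 Ma); the excerpt puts that inside the Cryogenian, 720–635 Ma.
Next in line is D (426.9 Ma), and 709 − 426.9 = 282.1 Myr.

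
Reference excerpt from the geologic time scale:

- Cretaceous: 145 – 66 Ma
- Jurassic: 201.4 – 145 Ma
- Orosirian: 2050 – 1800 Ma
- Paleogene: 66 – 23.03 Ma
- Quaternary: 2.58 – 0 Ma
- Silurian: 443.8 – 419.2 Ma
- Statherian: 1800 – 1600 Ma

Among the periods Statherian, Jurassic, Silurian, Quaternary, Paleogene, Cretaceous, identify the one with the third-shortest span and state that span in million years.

Paleogene, 42.97 million years

Durations: Statherian 200; Jurassic 56.4; Silurian 24.6; Quaternary 2.58; Paleogene 42.97; Cretaceous 79 Myr.
Sorted shortest-first: Quaternary (2.58), Silurian (24.6), Paleogene (42.97), Jurassic (56.4), Cretaceous (79), Statherian (200).
The third shortest is Paleogene at 42.97 Myr.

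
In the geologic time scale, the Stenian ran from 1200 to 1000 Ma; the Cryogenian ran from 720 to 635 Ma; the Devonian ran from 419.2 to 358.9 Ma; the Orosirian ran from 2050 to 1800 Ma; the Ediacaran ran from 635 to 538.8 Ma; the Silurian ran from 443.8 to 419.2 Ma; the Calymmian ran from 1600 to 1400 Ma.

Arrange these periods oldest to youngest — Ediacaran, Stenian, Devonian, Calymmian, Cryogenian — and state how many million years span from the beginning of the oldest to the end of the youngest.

Start ages (Ma): Calymmian 1600, Stenian 1200, Cryogenian 720, Ediacaran 635, Devonian 419.2.
Ordered oldest to youngest: Calymmian, Stenian, Cryogenian, Ediacaran, Devonian.
Span = 1600 − 358.9 = 1241.1 Myr.

Calymmian → Stenian → Cryogenian → Ediacaran → Devonian; total span 1241.1 Myr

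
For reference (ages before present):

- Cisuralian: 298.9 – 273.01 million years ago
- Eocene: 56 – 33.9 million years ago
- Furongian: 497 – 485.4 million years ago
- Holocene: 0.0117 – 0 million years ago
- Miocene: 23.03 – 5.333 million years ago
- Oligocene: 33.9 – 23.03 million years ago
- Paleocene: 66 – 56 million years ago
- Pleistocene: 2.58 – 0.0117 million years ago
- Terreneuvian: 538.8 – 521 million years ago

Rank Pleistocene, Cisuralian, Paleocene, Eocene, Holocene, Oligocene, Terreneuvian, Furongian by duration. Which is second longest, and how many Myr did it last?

Eocene, 22.1 million years

Durations: Pleistocene 2.5683; Cisuralian 25.89; Paleocene 10; Eocene 22.1; Holocene 0.0117; Oligocene 10.87; Terreneuvian 17.8; Furongian 11.6 Myr.
Sorted longest-first: Cisuralian (25.89), Eocene (22.1), Terreneuvian (17.8), Furongian (11.6), Oligocene (10.87), Paleocene (10), Pleistocene (2.5683), Holocene (0.0117).
The second longest is Eocene at 22.1 Myr.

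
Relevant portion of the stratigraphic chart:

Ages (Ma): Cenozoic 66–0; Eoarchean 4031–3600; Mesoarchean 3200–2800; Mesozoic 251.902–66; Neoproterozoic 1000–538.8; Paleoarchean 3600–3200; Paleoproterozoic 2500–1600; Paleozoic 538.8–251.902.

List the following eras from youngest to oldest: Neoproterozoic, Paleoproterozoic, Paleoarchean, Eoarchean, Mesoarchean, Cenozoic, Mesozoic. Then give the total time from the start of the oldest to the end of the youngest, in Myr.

Start ages (Ma): Eoarchean 4031, Paleoarchean 3600, Mesoarchean 3200, Paleoproterozoic 2500, Neoproterozoic 1000, Mesozoic 251.902, Cenozoic 66.
Ordered youngest to oldest: Cenozoic, Mesozoic, Neoproterozoic, Paleoproterozoic, Mesoarchean, Paleoarchean, Eoarchean.
Span = 4031 − 0 = 4031 Myr.

Cenozoic → Mesozoic → Neoproterozoic → Paleoproterozoic → Mesoarchean → Paleoarchean → Eoarchean; total span 4031 Myr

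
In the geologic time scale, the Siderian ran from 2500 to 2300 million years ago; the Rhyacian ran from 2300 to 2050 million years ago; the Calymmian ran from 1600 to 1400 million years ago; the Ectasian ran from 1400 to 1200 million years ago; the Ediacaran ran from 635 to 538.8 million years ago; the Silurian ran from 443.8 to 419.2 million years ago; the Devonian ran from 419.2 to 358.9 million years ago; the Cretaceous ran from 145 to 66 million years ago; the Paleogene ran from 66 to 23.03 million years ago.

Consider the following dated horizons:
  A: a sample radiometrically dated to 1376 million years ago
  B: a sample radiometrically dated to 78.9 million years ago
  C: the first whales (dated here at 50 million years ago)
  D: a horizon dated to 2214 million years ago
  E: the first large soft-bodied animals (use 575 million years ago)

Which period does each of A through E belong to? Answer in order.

A — Ectasian; B — Cretaceous; C — Paleogene; D — Rhyacian; E — Ediacaran

Match each age against the start–end ranges in the excerpt: A = 1376 Ma → Ectasian (1400–1200); B = 78.9 Ma → Cretaceous (145–66); C = 50 Ma → Paleogene (66–23.03); D = 2214 Ma → Rhyacian (2300–2050); E = 575 Ma → Ediacaran (635–538.8).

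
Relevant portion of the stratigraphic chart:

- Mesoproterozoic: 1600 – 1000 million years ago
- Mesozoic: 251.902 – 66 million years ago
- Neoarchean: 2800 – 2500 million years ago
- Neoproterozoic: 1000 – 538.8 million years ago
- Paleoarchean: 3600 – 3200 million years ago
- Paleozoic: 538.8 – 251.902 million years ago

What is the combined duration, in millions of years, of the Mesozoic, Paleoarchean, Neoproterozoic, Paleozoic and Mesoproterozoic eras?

Duration is start − end for each: (251.902 − 66) + (3600 − 3200) + (1000 − 538.8) + (538.8 − 251.902) + (1600 − 1000).
That is 185.902 + 400 + 461.2 + 286.898 + 600, which totals 1934 million years.

1934 million years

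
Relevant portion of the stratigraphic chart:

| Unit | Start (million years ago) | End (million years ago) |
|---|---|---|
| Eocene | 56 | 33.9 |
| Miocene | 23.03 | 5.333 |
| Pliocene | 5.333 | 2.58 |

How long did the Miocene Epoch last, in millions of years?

23.03 − 5.333 = 17.697 million years.

17.697 million years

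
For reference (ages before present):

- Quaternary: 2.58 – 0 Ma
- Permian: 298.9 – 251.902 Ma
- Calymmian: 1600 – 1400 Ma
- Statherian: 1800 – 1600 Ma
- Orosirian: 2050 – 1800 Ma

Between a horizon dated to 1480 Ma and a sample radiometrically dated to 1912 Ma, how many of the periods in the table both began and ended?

1

1912 Ma sits inside the Orosirian (2050–1800) and 1480 Ma inside the Calymmian (1600–1400); neither of those is wholly between the two dates.
The listed periods lying completely between them are Statherian — 1 in all.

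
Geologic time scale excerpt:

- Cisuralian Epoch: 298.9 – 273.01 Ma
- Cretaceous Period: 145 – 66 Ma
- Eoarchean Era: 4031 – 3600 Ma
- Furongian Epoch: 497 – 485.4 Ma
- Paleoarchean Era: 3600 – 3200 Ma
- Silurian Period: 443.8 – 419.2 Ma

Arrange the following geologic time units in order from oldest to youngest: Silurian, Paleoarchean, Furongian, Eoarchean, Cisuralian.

Sorting by start age (descending Ma, since larger Ma = older): Eoarchean start 4031, Paleoarchean start 3600, Furongian start 497, Silurian start 443.8, Cisuralian start 298.9.

Eoarchean, then Paleoarchean, then Furongian, then Silurian, then Cisuralian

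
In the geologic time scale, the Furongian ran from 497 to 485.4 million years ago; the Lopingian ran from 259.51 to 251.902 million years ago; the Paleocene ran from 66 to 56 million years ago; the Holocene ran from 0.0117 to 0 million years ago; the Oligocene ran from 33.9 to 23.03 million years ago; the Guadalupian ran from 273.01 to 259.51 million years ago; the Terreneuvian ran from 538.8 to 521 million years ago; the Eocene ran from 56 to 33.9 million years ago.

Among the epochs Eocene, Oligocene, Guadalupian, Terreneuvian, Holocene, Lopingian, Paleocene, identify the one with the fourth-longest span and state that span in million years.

Start − end for each: Eocene 56 − 33.9 = 22.1; Oligocene 33.9 − 23.03 = 10.87; Guadalupian 273.01 − 259.51 = 13.5; Terreneuvian 538.8 − 521 = 17.8; Holocene 0.0117 − 0 = 0.0117; Lopingian 259.51 − 251.902 = 7.608; Paleocene 66 − 56 = 10.
Ranking these from longest: Eocene > Terreneuvian > Guadalupian > Oligocene > Paleocene > Lopingian > Holocene.
Position 4 in that ranking is Oligocene, which lasted 10.87 Myr.

Oligocene, 10.87 million years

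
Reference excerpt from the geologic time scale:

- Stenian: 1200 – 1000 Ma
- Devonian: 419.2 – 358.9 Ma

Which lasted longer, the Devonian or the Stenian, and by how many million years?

Devonian: 419.2 − 358.9 = 60.3 Myr.
Stenian: 1200 − 1000 = 200 Myr.
Difference: 200 − 60.3 = 139.7 Myr, so the Stenian was longer.

Stenian, by 139.7 million years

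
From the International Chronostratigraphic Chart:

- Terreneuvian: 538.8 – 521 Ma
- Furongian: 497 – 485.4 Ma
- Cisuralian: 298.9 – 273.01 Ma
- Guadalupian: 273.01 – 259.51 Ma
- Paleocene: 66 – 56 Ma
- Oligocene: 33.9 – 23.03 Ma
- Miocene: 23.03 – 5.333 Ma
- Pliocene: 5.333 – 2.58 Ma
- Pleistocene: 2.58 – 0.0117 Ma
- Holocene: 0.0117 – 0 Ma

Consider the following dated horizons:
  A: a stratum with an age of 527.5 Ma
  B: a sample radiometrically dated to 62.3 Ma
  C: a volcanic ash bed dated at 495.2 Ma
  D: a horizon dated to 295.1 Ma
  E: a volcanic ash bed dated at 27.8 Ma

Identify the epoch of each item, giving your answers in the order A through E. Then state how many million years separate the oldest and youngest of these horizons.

A: 527.5 Ma lies in 538.8–521 Ma, so Terreneuvian.
B: 62.3 Ma lies in 66–56 Ma, so Paleocene.
C: 495.2 Ma lies in 497–485.4 Ma, so Furongian.
D: 295.1 Ma lies in 298.9–273.01 Ma, so Cisuralian.
E: 27.8 Ma lies in 33.9–23.03 Ma, so Oligocene.
Oldest = 527.5 Ma, youngest = 27.8 Ma → span 499.7 Myr.

A — Terreneuvian; B — Paleocene; C — Furongian; D — Cisuralian; E — Oligocene; span 499.7 million years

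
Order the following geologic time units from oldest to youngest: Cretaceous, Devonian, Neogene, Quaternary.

Devonian, Cretaceous, Neogene, Quaternary

Group by era (each group listed oldest first) — Paleozoic: Devonian; Mesozoic: Cretaceous; Cenozoic: Neogene, Quaternary. The eras run Paleozoic → Mesozoic → Cenozoic. Concatenating the groups in that era order gives oldest to youngest directly.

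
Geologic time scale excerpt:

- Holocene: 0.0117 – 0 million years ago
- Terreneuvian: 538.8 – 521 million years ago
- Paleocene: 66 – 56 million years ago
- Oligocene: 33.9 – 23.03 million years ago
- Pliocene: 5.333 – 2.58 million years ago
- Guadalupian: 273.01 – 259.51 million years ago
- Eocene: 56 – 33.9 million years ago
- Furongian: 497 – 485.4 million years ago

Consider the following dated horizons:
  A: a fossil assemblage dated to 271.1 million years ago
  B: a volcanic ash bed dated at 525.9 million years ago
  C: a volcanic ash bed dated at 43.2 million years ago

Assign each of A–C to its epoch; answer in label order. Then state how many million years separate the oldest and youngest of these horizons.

A — Guadalupian; B — Terreneuvian; C — Eocene; span 482.7 million years

Match each age against the start–end ranges in the excerpt: A = 271.1 Ma → Guadalupian (273.01–259.51); B = 525.9 Ma → Terreneuvian (538.8–521); C = 43.2 Ma → Eocene (56–33.9).
The largest age is 525.9 Ma and the smallest is 43.2 Ma; their difference is 482.7 Myr.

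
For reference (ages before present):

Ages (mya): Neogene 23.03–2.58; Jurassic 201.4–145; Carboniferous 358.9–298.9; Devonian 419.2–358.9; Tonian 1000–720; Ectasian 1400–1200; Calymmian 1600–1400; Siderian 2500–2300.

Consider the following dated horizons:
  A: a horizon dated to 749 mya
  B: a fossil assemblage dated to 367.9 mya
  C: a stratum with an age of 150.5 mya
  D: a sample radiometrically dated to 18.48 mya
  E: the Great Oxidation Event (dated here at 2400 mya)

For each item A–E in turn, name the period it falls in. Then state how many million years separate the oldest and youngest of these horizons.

A: 749 Ma lies in 1000–720 Ma, so Tonian.
B: 367.9 Ma lies in 419.2–358.9 Ma, so Devonian.
C: 150.5 Ma lies in 201.4–145 Ma, so Jurassic.
D: 18.48 Ma lies in 23.03–2.58 Ma, so Neogene.
E: 2400 Ma lies in 2500–2300 Ma, so Siderian.
Oldest = 2400 Ma, youngest = 18.48 Ma → span 2381.52 Myr.

A — Tonian; B — Devonian; C — Jurassic; D — Neogene; E — Siderian; span 2381.52 million years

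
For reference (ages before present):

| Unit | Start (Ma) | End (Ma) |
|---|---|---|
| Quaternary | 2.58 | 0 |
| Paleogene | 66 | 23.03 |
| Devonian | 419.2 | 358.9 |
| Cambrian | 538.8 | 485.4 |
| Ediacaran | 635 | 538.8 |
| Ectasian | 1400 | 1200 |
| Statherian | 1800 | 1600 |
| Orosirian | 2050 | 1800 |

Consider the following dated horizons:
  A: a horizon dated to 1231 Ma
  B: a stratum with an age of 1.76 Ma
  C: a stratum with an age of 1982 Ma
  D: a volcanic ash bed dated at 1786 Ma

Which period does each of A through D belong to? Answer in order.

A — Ectasian; B — Quaternary; C — Orosirian; D — Statherian

A: 1231 Ma lies in 1400–1200 Ma, so Ectasian.
B: 1.76 Ma lies in 2.58–0 Ma, so Quaternary.
C: 1982 Ma lies in 2050–1800 Ma, so Orosirian.
D: 1786 Ma lies in 1800–1600 Ma, so Statherian.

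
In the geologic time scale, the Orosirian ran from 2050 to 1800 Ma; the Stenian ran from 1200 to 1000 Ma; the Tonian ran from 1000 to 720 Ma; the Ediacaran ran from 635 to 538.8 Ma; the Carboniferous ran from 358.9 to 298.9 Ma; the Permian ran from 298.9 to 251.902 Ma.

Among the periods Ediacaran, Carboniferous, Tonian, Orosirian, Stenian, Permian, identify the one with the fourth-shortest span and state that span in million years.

Stenian, 200 million years

Start − end for each: Ediacaran 635 − 538.8 = 96.2; Carboniferous 358.9 − 298.9 = 60; Tonian 1000 − 720 = 280; Orosirian 2050 − 1800 = 250; Stenian 1200 − 1000 = 200; Permian 298.9 − 251.902 = 46.998.
Ranking these from shortest: Permian < Carboniferous < Ediacaran < Stenian < Orosirian < Tonian.
Position 4 in that ranking is Stenian, which lasted 200 Myr.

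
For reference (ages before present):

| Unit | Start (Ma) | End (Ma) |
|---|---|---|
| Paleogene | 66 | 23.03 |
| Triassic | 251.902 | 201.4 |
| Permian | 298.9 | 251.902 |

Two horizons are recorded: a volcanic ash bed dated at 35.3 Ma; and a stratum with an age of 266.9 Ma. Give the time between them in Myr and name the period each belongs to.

231.6 million years apart; the first in the Paleogene, the second in the Permian

Elapsed time: 266.9 − 35.3 = 231.6 Myr.
35.3 Ma lies within 66–23.03 Ma: Paleogene.
266.9 Ma lies within 298.9–251.902 Ma: Permian.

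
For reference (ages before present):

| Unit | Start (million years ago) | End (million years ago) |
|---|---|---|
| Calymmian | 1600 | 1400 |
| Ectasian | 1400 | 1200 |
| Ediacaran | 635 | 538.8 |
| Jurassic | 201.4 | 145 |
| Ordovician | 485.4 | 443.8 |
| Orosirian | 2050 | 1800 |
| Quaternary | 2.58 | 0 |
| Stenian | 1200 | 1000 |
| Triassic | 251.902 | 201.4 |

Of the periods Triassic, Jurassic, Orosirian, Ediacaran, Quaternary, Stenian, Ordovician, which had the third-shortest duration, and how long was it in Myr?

Start − end for each: Triassic 251.902 − 201.4 = 50.502; Jurassic 201.4 − 145 = 56.4; Orosirian 2050 − 1800 = 250; Ediacaran 635 − 538.8 = 96.2; Quaternary 2.58 − 0 = 2.58; Stenian 1200 − 1000 = 200; Ordovician 485.4 − 443.8 = 41.6.
Ranking these from shortest: Quaternary < Ordovician < Triassic < Jurassic < Ediacaran < Stenian < Orosirian.
Position 3 in that ranking is Triassic, which lasted 50.502 Myr.

Triassic, 50.502 million years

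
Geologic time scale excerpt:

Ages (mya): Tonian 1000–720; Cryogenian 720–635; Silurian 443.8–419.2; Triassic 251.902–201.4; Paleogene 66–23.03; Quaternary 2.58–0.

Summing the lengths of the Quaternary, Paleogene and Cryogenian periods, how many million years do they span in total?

130.55 million years

Duration is start − end for each: (2.58 − 0) + (66 − 23.03) + (720 − 635).
That is 2.58 + 42.97 + 85, which totals 130.55 million years.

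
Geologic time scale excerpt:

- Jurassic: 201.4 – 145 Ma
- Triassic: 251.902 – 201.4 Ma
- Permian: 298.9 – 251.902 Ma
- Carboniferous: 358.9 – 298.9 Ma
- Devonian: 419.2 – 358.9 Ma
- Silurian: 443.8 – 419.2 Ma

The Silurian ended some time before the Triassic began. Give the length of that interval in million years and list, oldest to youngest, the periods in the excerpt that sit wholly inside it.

167.298 million years; Devonian, Carboniferous, Permian

End of Silurian = 419.2 Ma; start of Triassic = 251.902 Ma.
Gap = 419.2 − 251.902 = 167.298 Myr.
Periods wholly inside 419.2–251.902 Ma: Devonian (419.2–358.9), Carboniferous (358.9–298.9), Permian (298.9–251.902).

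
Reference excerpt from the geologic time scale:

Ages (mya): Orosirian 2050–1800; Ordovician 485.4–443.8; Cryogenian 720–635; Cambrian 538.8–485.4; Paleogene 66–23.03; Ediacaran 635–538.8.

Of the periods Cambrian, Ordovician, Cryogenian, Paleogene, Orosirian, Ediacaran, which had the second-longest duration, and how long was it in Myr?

Durations: Cambrian 53.4; Ordovician 41.6; Cryogenian 85; Paleogene 42.97; Orosirian 250; Ediacaran 96.2 Myr.
Sorted longest-first: Orosirian (250), Ediacaran (96.2), Cryogenian (85), Cambrian (53.4), Paleogene (42.97), Ordovician (41.6).
The second longest is Ediacaran at 96.2 Myr.

Ediacaran, 96.2 million years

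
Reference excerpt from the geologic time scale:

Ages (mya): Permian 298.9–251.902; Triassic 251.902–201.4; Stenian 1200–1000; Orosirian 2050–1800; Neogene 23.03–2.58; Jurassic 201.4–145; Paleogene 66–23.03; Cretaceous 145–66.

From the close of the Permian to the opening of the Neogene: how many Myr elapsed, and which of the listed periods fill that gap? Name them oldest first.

The Permian closes at 251.902 Ma and the Neogene opens at 23.03 Ma, so the interval is 251.902 − 23.03 = 228.872 Myr.
A period fits inside if it starts at or after 251.902 Ma and ends at or before 23.03 Ma; oldest first that gives Triassic, Jurassic, Cretaceous, Paleogene.

228.872 million years; Triassic, Jurassic, Cretaceous, Paleogene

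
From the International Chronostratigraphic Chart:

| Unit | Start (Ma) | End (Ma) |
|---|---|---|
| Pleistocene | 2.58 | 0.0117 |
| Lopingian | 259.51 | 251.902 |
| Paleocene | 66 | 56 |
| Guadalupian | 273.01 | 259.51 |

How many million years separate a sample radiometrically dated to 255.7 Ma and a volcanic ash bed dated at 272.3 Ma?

16.6 million years

272.3 − 255.7 = 16.6 million years.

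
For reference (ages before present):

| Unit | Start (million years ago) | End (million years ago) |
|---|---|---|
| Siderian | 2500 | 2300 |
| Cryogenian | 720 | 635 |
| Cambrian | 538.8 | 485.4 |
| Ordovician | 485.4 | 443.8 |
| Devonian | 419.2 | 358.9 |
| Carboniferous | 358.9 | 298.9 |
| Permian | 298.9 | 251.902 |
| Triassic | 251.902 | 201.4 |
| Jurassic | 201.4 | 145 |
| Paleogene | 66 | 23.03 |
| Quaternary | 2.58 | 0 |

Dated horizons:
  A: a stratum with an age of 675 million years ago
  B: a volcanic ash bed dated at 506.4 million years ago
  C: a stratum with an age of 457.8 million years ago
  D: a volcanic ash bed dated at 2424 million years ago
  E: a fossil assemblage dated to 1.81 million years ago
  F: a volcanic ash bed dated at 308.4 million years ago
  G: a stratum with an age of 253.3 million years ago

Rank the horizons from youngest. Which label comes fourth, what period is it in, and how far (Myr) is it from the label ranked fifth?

C, in the Ordovician; 48.6 million years to B

Smaller Ma means younger, so youngest first: E 1.81 < G 253.3 < F 308.4 < C 457.8 < B 506.4 < A 675 < D 2424.
Counting 4 along gives C (457.8 Ma); the excerpt puts that inside the Ordovician, 485.4–443.8 Ma.
Next in line is B (506.4 Ma), and 506.4 − 457.8 = 48.6 Myr.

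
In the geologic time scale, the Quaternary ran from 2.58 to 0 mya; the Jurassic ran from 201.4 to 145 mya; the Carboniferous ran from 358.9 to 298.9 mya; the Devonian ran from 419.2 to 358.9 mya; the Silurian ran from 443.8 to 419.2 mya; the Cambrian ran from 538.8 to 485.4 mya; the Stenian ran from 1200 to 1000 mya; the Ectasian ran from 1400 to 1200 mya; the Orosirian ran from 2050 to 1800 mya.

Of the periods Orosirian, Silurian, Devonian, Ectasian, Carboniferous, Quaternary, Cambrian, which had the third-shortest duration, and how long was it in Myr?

Start − end for each: Orosirian 2050 − 1800 = 250; Silurian 443.8 − 419.2 = 24.6; Devonian 419.2 − 358.9 = 60.3; Ectasian 1400 − 1200 = 200; Carboniferous 358.9 − 298.9 = 60; Quaternary 2.58 − 0 = 2.58; Cambrian 538.8 − 485.4 = 53.4.
Ranking these from shortest: Quaternary < Silurian < Cambrian < Carboniferous < Devonian < Ectasian < Orosirian.
Position 3 in that ranking is Cambrian, which lasted 53.4 Myr.

Cambrian, 53.4 million years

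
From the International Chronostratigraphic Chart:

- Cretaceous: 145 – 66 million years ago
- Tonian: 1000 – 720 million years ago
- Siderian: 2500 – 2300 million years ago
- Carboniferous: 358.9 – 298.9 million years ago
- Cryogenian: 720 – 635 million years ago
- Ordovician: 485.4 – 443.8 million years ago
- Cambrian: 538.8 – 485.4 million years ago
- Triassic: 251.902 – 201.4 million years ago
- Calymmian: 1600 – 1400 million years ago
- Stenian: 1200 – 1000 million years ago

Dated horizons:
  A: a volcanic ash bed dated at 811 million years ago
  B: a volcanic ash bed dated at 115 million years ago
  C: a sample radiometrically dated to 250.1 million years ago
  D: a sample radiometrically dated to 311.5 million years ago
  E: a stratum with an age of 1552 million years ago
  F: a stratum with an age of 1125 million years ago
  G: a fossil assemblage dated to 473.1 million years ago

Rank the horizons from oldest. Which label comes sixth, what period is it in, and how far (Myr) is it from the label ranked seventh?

Larger Ma means older, so oldest first: E 1552 > F 1125 > A 811 > G 473.1 > D 311.5 > C 250.1 > B 115.
Counting 6 along gives C (250.1 Ma); the excerpt puts that inside the Triassic, 251.902–201.4 Ma.
Next in line is B (115 Ma), and 250.1 − 115 = 135.1 Myr.

C, in the Triassic; 135.1 million years to B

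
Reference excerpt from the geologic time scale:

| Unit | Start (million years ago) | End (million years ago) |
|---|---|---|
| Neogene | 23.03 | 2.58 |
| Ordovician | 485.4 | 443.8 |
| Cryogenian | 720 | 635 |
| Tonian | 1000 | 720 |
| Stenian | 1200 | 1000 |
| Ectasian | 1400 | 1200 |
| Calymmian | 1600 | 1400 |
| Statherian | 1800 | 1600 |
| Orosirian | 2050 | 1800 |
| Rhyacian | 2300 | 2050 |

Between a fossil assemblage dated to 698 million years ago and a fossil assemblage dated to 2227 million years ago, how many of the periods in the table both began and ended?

2227 Ma sits inside the Rhyacian (2300–2050) and 698 Ma inside the Cryogenian (720–635); neither of those is wholly between the two dates.
The listed periods lying completely between them are Orosirian, Statherian, Calymmian, Ectasian, Stenian, Tonian — 6 in all.

6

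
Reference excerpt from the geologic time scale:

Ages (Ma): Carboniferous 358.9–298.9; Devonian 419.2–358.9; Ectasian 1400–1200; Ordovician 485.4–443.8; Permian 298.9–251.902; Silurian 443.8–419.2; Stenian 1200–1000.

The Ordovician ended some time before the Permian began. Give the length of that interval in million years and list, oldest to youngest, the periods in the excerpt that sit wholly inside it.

144.9 million years; Silurian, Devonian, Carboniferous

End of Ordovician = 443.8 Ma; start of Permian = 298.9 Ma.
Gap = 443.8 − 298.9 = 144.9 Myr.
Periods wholly inside 443.8–298.9 Ma: Silurian (443.8–419.2), Devonian (419.2–358.9), Carboniferous (358.9–298.9).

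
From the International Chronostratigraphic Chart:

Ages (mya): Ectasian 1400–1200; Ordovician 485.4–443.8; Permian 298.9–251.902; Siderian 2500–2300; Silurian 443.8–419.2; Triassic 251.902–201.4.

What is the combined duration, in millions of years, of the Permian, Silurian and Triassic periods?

122.1 million years

Duration is start − end for each: (298.9 − 251.902) + (443.8 − 419.2) + (251.902 − 201.4).
That is 46.998 + 24.6 + 50.502, which totals 122.1 million years.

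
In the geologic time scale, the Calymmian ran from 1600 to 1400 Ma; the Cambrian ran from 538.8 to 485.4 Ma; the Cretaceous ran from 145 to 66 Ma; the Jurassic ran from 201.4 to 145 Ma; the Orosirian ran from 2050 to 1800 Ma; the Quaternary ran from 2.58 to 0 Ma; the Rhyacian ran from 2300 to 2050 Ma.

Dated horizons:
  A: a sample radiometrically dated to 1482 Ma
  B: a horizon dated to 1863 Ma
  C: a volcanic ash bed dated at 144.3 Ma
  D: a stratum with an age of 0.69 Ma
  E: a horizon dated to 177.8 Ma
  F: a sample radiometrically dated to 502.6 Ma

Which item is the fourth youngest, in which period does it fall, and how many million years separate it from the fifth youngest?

F, in the Cambrian; 979.4 million years to A

Sorted youngest-first by Ma: D (0.69), C (144.3), E (177.8), F (502.6), A (1482), B (1863).
The fourth youngest is F at 502.6 Ma, which lies in 538.8–485.4 Ma: the Cambrian.
The fifth youngest is A at 1482 Ma; separation = |502.6 − 1482| = 979.4 Myr.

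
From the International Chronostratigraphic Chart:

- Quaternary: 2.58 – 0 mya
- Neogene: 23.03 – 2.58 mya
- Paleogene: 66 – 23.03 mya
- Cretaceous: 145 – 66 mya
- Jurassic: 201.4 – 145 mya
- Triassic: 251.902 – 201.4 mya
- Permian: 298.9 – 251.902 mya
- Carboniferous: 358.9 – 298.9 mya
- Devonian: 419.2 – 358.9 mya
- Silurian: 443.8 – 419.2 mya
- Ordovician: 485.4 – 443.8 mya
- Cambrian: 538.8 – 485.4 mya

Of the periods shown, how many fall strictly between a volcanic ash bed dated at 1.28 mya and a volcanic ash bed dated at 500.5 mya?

500.5 Ma sits inside the Cambrian (538.8–485.4) and 1.28 Ma inside the Quaternary (2.58–0); neither of those is wholly between the two dates.
The listed periods lying completely between them are Ordovician, Silurian, Devonian, Carboniferous, Permian, Triassic, Jurassic, Cretaceous, Paleogene, Neogene — 10 in all.

10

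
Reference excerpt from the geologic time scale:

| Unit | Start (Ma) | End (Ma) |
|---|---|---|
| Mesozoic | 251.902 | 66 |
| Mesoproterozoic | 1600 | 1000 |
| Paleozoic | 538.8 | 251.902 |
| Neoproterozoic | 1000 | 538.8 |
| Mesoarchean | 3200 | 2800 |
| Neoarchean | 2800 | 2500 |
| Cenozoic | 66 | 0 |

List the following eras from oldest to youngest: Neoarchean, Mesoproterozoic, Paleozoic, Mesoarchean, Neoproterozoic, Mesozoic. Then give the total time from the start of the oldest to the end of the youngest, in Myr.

Start ages (Ma): Mesoarchean 3200, Neoarchean 2800, Mesoproterozoic 1600, Neoproterozoic 1000, Paleozoic 538.8, Mesozoic 251.902.
Ordered oldest to youngest: Mesoarchean, Neoarchean, Mesoproterozoic, Neoproterozoic, Paleozoic, Mesozoic.
Span = 3200 − 66 = 3134 Myr.

Mesoarchean, Neoarchean, Mesoproterozoic, Neoproterozoic, Paleozoic, Mesozoic; total span 3134 Myr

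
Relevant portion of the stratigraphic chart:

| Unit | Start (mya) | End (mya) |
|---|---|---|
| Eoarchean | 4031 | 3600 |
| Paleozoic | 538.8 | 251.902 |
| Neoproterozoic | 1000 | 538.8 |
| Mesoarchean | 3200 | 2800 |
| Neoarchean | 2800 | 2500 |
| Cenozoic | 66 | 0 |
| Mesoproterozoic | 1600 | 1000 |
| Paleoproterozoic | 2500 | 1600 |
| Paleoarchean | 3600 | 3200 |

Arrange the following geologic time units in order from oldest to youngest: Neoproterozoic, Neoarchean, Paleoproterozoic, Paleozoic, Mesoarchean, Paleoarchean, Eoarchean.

Sorting by start age (descending Ma, since larger Ma = older): Eoarchean start 4031, Paleoarchean start 3600, Mesoarchean start 3200, Neoarchean start 2800, Paleoproterozoic start 2500, Neoproterozoic start 1000, Paleozoic start 538.8.

Eoarchean, then Paleoarchean, then Mesoarchean, then Neoarchean, then Paleoproterozoic, then Neoproterozoic, then Paleozoic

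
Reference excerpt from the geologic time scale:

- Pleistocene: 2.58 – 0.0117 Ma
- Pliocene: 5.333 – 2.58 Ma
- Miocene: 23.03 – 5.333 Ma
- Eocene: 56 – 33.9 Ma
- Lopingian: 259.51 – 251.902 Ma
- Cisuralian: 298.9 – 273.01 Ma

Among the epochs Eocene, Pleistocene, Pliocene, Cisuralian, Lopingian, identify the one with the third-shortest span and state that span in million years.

Lopingian, 7.608 million years

Start − end for each: Eocene 56 − 33.9 = 22.1; Pleistocene 2.58 − 0.0117 = 2.5683; Pliocene 5.333 − 2.58 = 2.753; Cisuralian 298.9 − 273.01 = 25.89; Lopingian 259.51 − 251.902 = 7.608.
Ranking these from shortest: Pleistocene < Pliocene < Lopingian < Eocene < Cisuralian.
Position 3 in that ranking is Lopingian, which lasted 7.608 Myr.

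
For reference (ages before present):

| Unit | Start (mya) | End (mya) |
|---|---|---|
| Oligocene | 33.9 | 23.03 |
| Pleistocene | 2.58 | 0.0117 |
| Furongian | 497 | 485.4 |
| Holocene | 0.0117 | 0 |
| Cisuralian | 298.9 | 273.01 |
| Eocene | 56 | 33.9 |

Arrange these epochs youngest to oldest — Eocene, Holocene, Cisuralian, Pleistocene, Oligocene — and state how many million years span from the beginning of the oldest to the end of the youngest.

Holocene, Pleistocene, Oligocene, Eocene, Cisuralian; total span 298.9 Myr

Start ages (Ma): Cisuralian 298.9, Eocene 56, Oligocene 33.9, Pleistocene 2.58, Holocene 0.0117.
Ordered youngest to oldest: Holocene, Pleistocene, Oligocene, Eocene, Cisuralian.
Span = 298.9 − 0 = 298.9 Myr.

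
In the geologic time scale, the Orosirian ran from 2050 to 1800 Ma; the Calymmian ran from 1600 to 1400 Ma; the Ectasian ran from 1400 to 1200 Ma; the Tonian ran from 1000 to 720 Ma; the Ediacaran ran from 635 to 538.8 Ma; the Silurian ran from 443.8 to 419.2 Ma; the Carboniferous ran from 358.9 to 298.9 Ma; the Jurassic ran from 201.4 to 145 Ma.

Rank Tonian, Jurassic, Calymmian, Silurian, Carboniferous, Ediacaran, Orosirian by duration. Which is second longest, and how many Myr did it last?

Start − end for each: Tonian 1000 − 720 = 280; Jurassic 201.4 − 145 = 56.4; Calymmian 1600 − 1400 = 200; Silurian 443.8 − 419.2 = 24.6; Carboniferous 358.9 − 298.9 = 60; Ediacaran 635 − 538.8 = 96.2; Orosirian 2050 − 1800 = 250.
Ranking these from longest: Tonian > Orosirian > Calymmian > Ediacaran > Carboniferous > Jurassic > Silurian.
Position 2 in that ranking is Orosirian, which lasted 250 Myr.

Orosirian, 250 million years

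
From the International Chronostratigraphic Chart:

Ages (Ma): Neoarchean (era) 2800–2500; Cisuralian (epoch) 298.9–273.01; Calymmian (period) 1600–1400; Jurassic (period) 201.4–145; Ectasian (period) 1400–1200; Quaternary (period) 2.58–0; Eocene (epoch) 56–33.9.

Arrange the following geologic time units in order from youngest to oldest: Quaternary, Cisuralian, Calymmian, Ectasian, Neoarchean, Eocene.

The oldest of these is Neoarchean (starts 2800 Ma) and the youngest is Quaternary (ends 0 Ma).
In between, by decreasing start age: Calymmian (1600), Ectasian (1400), Cisuralian (298.9), Eocene (56).
Listing youngest first means reversing that sequence.

Quaternary, Eocene, Cisuralian, Ectasian, Calymmian, Neoarchean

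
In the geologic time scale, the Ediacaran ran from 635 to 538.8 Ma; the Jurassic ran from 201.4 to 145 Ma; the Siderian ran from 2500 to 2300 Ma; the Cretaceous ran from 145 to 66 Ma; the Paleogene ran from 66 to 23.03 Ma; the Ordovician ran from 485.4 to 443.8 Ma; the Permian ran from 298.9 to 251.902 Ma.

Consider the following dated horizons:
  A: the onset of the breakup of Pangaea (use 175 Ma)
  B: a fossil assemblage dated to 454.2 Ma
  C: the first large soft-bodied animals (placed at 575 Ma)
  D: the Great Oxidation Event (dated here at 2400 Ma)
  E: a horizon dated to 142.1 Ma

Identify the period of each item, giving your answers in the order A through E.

A — Jurassic; B — Ordovician; C — Ediacaran; D — Siderian; E — Cretaceous

Match each age against the start–end ranges in the excerpt: A = 175 Ma → Jurassic (201.4–145); B = 454.2 Ma → Ordovician (485.4–443.8); C = 575 Ma → Ediacaran (635–538.8); D = 2400 Ma → Siderian (2500–2300); E = 142.1 Ma → Cretaceous (145–66).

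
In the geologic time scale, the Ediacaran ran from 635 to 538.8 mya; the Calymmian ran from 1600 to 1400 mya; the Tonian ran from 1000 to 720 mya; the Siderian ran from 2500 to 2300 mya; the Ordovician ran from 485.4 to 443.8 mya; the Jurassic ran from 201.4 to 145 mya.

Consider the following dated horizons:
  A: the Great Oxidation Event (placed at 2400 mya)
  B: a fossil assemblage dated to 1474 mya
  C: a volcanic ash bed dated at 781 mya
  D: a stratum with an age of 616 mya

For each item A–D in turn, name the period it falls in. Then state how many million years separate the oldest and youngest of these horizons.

A: 2400 Ma lies in 2500–2300 Ma, so Siderian.
B: 1474 Ma lies in 1600–1400 Ma, so Calymmian.
C: 781 Ma lies in 1000–720 Ma, so Tonian.
D: 616 Ma lies in 635–538.8 Ma, so Ediacaran.
Oldest = 2400 Ma, youngest = 616 Ma → span 1784 Myr.

A — Siderian; B — Calymmian; C — Tonian; D — Ediacaran; span 1784 million years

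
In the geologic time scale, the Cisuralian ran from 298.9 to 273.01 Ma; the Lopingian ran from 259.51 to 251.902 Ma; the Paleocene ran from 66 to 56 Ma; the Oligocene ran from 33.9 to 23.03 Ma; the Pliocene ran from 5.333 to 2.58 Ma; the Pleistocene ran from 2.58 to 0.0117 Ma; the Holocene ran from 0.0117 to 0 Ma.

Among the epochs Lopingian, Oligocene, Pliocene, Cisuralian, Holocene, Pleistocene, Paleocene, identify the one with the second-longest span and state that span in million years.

Start − end for each: Lopingian 259.51 − 251.902 = 7.608; Oligocene 33.9 − 23.03 = 10.87; Pliocene 5.333 − 2.58 = 2.753; Cisuralian 298.9 − 273.01 = 25.89; Holocene 0.0117 − 0 = 0.0117; Pleistocene 2.58 − 0.0117 = 2.5683; Paleocene 66 − 56 = 10.
Ranking these from longest: Cisuralian > Oligocene > Paleocene > Lopingian > Pliocene > Pleistocene > Holocene.
Position 2 in that ranking is Oligocene, which lasted 10.87 Myr.

Oligocene, 10.87 million years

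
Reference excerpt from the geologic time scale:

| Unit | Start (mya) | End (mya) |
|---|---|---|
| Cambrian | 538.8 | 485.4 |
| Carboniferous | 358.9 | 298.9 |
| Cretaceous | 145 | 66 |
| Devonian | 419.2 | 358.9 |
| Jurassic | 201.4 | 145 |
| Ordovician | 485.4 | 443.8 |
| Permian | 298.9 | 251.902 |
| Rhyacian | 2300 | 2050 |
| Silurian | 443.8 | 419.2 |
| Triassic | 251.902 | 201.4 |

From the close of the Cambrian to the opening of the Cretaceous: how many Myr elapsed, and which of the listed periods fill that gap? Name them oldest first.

End of Cambrian = 485.4 Ma; start of Cretaceous = 145 Ma.
Gap = 485.4 − 145 = 340.4 Myr.
Periods wholly inside 485.4–145 Ma: Ordovician (485.4–443.8), Silurian (443.8–419.2), Devonian (419.2–358.9), Carboniferous (358.9–298.9), Permian (298.9–251.902), Triassic (251.902–201.4), Jurassic (201.4–145).

340.4 million years; Ordovician, Silurian, Devonian, Carboniferous, Permian, Triassic, Jurassic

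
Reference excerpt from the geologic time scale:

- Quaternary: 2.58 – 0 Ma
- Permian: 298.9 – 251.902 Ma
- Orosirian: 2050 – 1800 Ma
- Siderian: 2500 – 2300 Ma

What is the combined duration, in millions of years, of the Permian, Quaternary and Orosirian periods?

299.578 million years

Duration is start − end for each: (298.9 − 251.902) + (2.58 − 0) + (2050 − 1800).
That is 46.998 + 2.58 + 250, which totals 299.578 million years.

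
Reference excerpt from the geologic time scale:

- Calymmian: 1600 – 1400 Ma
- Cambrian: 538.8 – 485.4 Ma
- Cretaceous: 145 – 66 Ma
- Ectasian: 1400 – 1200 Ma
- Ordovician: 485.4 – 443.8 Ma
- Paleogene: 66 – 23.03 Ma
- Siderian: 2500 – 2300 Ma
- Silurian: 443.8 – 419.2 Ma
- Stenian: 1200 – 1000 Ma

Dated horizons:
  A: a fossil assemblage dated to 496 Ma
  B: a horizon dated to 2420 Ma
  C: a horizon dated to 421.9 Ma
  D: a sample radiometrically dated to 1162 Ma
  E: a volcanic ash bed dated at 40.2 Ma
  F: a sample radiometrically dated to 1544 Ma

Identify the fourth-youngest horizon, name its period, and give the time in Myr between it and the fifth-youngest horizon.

Sorted youngest-first by Ma: E (40.2), C (421.9), A (496), D (1162), F (1544), B (2420).
The fourth youngest is D at 1162 Ma, which lies in 1200–1000 Ma: the Stenian.
The fifth youngest is F at 1544 Ma; separation = |1162 − 1544| = 382 Myr.

D, in the Stenian; 382 million years to F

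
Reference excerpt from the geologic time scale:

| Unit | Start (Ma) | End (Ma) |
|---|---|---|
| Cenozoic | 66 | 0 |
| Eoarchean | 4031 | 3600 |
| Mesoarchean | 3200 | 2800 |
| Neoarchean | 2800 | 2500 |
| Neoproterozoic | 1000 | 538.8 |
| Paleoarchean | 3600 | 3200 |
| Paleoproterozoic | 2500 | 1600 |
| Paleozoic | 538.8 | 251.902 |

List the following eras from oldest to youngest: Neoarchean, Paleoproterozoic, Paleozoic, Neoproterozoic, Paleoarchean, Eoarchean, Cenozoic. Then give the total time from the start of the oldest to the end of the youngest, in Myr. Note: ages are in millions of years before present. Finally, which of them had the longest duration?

From the excerpt: Neoarchean 2800–2500; Paleoproterozoic 2500–1600; Paleozoic 538.8–251.902; Neoproterozoic 1000–538.8; Paleoarchean 3600–3200; Eoarchean 4031–3600; Cenozoic 66–0 (Ma).
Larger Ma is earlier, so the oldest is Eoarchean and the youngest is Cenozoic; oldest to youngest: Eoarchean, Paleoarchean, Neoarchean, Paleoproterozoic, Neoproterozoic, Paleozoic, Cenozoic.
Oldest start 4031 minus youngest end 0 gives 4031 Myr overall.
Individual lengths (start − end): Paleoarchean 400; Eoarchean 431; Neoproterozoic 461.2; Neoarchean 300; Cenozoic 66; Paleoproterozoic 900; Paleozoic 286.898. The largest is Paleoproterozoic at 900 Myr.

Eoarchean, Paleoarchean, Neoarchean, Paleoproterozoic, Neoproterozoic, Paleozoic, Cenozoic; total span 4031 Myr; longest is Paleoproterozoic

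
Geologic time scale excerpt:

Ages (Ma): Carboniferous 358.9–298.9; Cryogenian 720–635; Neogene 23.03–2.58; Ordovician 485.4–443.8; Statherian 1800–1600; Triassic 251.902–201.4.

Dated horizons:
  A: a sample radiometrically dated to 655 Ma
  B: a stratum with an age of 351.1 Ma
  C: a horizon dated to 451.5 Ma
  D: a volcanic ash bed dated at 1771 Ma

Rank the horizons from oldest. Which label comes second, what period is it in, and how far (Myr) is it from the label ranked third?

Larger Ma means older, so oldest first: D 1771 > A 655 > C 451.5 > B 351.1.
Counting 2 along gives A (655 Ma); the excerpt puts that inside the Cryogenian, 720–635 Ma.
Next in line is C (451.5 Ma), and 655 − 451.5 = 203.5 Myr.

A, in the Cryogenian; 203.5 million years to C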